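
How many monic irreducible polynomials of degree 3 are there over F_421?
There are 24872680 monic irreducible polynomials of degree 3 over F_421

Each element of F_{421^3} that lies in no proper subfield is a root of exactly one monic irreducible of degree 3 over F_421, and each such polynomial has 3 distinct roots in F_{421^3}. By Möbius inversion the count is N_421(3) = (1/3) Σ_{d|3} μ(3/d) · 421^d = (1/3)(μ(3)·421^1 + μ(1)·421^3) = 74618040/3 = 24872680.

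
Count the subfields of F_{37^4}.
F_{37^4} has 3 subfields

The subfields of F_{p^n} are exactly the fields F_{p^d} for d | n (each is the fixed field of the unique index-d subgroup of Gal(F_{p^n}/F_p) ≅ Z/nZ). The divisors of n = 4 are {1, 2, 4}, giving 3 subfields: F_{37^1}, F_{37^2}, F_{37^4}.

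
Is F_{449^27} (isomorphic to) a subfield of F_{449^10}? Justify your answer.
No: F_{449^27} is not a subfield of F_{449^10}

F_{p^m} embeds in F_{p^n} iff m | n. Here 27 ∤ 10 (since 10 = 0·27 + 10 with remainder 10 ≠ 0), so F_{449^27} is not a subfield of F_{449^10}. Equivalently: if it were, the tower law would give 27 = [F_{449^27}:F_449] dividing [F_{449^10}:F_449] = 10, contradiction.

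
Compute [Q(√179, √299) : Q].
[Q(√179, √299) : Q] = 4

[Q(√179):Q] = 2 (min poly x^2 - 179, irreducible since 179 is squarefree > 1). For the top step, suppose √299 ∈ Q(√179), say √299 = c + d√179 with c, d ∈ Q. Squaring: 299 = c^2 + 179d^2 + 2cd√179. Since √179 ∉ Q this forces 2cd = 0. If d = 0 then √299 = c ∈ Q, contradicting 299 squarefree > 1. If c = 0 then 299 = 179d^2, so 179·299 = (179d)^2 is a perfect square in Q — but 179·299 = 53521 is not a perfect square (since 179 and 299 are distinct squarefree integers). Contradiction. Hence √299 ∉ Q(√179), so x^2 - 299 stays irreducible over Q(√179) and [Q(√179, √299) : Q(√179)] = 2. By the tower law, [Q(√179, √299) : Q] = 2 · 2 = 4.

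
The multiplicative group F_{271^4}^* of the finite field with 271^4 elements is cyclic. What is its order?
|F_{271^4}^*| = 5393580480

F_{271^4} has 271^4 = 5393580481 elements; its multiplicative group consists of all nonzero elements, so |F_{271^4}^*| = 5393580481 - 1 = 5393580480. (It is cyclic since any finite subgroup of the multiplicative group of a field is cyclic.)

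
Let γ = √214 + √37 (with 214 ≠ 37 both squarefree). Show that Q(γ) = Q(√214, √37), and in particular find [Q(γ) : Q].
[Q(γ) : Q] = 4 (equivalently, Q(γ) = Q(√214, √37))

Obviously Q(γ) ⊆ Q(√214, √37), and [Q(√214, √37):Q] = 4 (since 214, 37 are distinct squarefree integers > 1 with 7918 not a perfect square). To show equality we compute the minimal polynomial of γ. From γ = √214 + √37: γ^2 = 214 + 2√(7918) + 37 = 251 + 2√(7918), so γ^2 - 251 = 2√(7918); squaring, (γ^2 - 251)^2 = 4·7918, i.e. γ^4 - 502γ^2 + 63001 - 31672 = 0, i.e. γ^4 - 502γ^2 + 31329 = 0. So γ is a root of x^4 - 502x^2 + 31329. This polynomial is irreducible over Q: it has no rational root (each ±√214 ± √37 is irrational), and any factorization into two quadratics over Q would force √(7918) ∈ Q (pairing opposite roots) or √214, √37 ∈ Q (other pairings), all impossible. Hence [Q(γ):Q] = 4 = [Q(√214, √37):Q], so Q(γ) = Q(√214, √37).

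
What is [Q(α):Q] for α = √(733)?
[Q(α):Q] = 2

[Q(α):Q] equals the degree of the minimal polynomial of α. Here α^2 = 733 and x^2 - 733 is irreducible (d = 733 is squarefree, ≠ 1, hence not a square), so deg(m_α) = 2. Thus [Q(α):Q] = 2.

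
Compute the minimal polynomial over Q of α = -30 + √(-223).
m_α(x) = x^2 + 60x + 1123

From α + 30 = √(-223), squaring gives (α + 30)^2 = -223, i.e. α^2 + 60α + 900 = -223, so α^2 + 60α + 1123 = 0. The discriminant of x^2 + 60x + 1123 is (60)^2 - 4·(1123) = 3600 - 4492 = -892, and 4·(-223) is not a perfect square in Q since -223 is squarefree and ≠ 1. Hence x^2 + 60x + 1123 is irreducible over Q and is the minimal polynomial of α.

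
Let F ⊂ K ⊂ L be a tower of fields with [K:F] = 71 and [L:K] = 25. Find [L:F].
[L:F] = 1775

The tower law says that for any tower of field extensions F ⊂ K ⊂ L with finite degrees, [L:F] = [L:K] · [K:F]. Here this gives [L:F] = 25 · 71 = 1775.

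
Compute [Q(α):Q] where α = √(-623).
[Q(α):Q] = 2

[Q(α):Q] equals the degree of the minimal polynomial of α. Here α^2 = -623 and x^2 + 623 is irreducible (d = -623 is squarefree, ≠ 1, hence not a square), so deg(m_α) = 2. Thus [Q(α):Q] = 2.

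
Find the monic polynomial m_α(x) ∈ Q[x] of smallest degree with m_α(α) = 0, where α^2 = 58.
m_α(x) = x^2 - 58

α satisfies α^2 - 58 = 0, so x^2 - 58 annihilates α. Since d = 58 is squarefree and ≠ 1, it is not a perfect square in Q, so x^2 - 58 has no rational root and is therefore irreducible over Q (a degree-2 polynomial over a field is irreducible iff it has no root). Hence m_α(x) = x^2 - 58.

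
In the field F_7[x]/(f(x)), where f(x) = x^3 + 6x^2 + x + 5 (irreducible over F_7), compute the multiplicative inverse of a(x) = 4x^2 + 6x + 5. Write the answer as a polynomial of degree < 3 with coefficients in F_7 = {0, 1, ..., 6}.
a(x)^(-1) ≡ 6x + 6 (mod f(x))

Since f is irreducible over F_7, F_7[x]/(f) is a field and a(x) ≠ 0 has an inverse. Apply the extended Euclidean algorithm to f(x) and a(x) in F_7[x]: f(x) = (2x + 2)·a(x) + (2). The last nonzero remainder is the constant 2 = gcd(f, a) in F_7. Back-substituting through the division chain expresses 2 = s(x)·a(x) + t(x)·f(x) with s(x) ≡ 5x + 5 (mod f), so (5x + 5)·a(x) ≡ 2 (mod f). Multiplying by 2^(-1) ≡ 4 in F_7 gives a(x)^(-1) ≡ 4·(5x + 5) ≡ 6x + 6 (mod f). Check: (4x^2 + 6x + 5)·(6x + 6) = 3x^3 + 4x^2 + 3x + 2 ≡ 1 (mod x^3 + 6x^2 + x + 5).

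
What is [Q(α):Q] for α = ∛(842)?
[Q(α):Q] = 3

The minimal polynomial of α is x^3 - 842, irreducible over Q since 842 is not a perfect cube (so x^3 - 842 has no rational root). Hence [Q(α):Q] = deg(m_α) = 3.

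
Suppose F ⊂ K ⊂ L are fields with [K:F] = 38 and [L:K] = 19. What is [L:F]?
[L:F] = 722

The tower law says that for any tower of field extensions F ⊂ K ⊂ L with finite degrees, [L:F] = [L:K] · [K:F]. Here this gives [L:F] = 19 · 38 = 722.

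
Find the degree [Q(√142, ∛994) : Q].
[Q(√142, ∛994) : Q] = 6

Let L = Q(√142, ∛994). Since Q(√142) ⊂ L and [Q(√142):Q] = 2, the tower law gives 2 | [L:Q]. Likewise Q(∛994) ⊂ L with [Q(∛994):Q] = 3 (because 994 is not a perfect cube), so 3 | [L:Q]. As gcd(2,3) = 1, [L:Q] is divisible by 6. Conversely L is generated over Q by √142 and ∛994, so [L:Q] ≤ 2·3 = 6. Therefore [Q(√142, ∛994) : Q] = 6.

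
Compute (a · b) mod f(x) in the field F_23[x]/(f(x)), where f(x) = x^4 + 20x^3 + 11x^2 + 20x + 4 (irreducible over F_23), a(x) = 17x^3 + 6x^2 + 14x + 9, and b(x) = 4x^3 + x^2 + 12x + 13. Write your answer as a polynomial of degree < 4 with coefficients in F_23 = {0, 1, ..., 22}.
a · b ≡ 14x^3 + 5x^2 + 2 (mod f(x))

Multiply in F_23[x]: a(x)·b(x) = (17x^3 + 6x^2 + 14x + 9)·(4x^3 + x^2 + 12x + 13) = 22x^6 + 18x^5 + 13x^4 + 21x^3 + 2x^2 + 14x + 2. This has degree ≥ 4, so divide by f(x) over F_23: 22x^6 + 18x^5 + 13x^4 + 21x^3 + 2x^2 + 14x + 2 = (22x^2 + 15x)·(x^4 + 20x^3 + 11x^2 + 20x + 4) + (14x^3 + 5x^2 + 2). Hence a·b ≡ 14x^3 + 5x^2 + 2 (mod f). (F_23[x]/(f) is a field with 23^4 = 279841 elements since f is irreducible of degree 4.)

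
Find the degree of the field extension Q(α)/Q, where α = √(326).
[Q(α):Q] = 2

[Q(α):Q] equals the degree of the minimal polynomial of α. Here α^2 = 326 and x^2 - 326 is irreducible (d = 326 is squarefree, ≠ 1, hence not a square), so deg(m_α) = 2. Thus [Q(α):Q] = 2.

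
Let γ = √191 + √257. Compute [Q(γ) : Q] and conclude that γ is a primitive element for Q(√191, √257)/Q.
[Q(γ) : Q] = 4 (equivalently, Q(γ) = Q(√191, √257))

Obviously Q(γ) ⊆ Q(√191, √257), and [Q(√191, √257):Q] = 4 (since 191, 257 are distinct squarefree integers > 1 with 49087 not a perfect square). To show equality we compute the minimal polynomial of γ. From γ = √191 + √257: γ^2 = 191 + 2√(49087) + 257 = 448 + 2√(49087), so γ^2 - 448 = 2√(49087); squaring, (γ^2 - 448)^2 = 4·49087, i.e. γ^4 - 896γ^2 + 200704 - 196348 = 0, i.e. γ^4 - 896γ^2 + 4356 = 0. So γ is a root of x^4 - 896x^2 + 4356. This polynomial is irreducible over Q: it has no rational root (each ±√191 ± √257 is irrational), and any factorization into two quadratics over Q would force √(49087) ∈ Q (pairing opposite roots) or √191, √257 ∈ Q (other pairings), all impossible. Hence [Q(γ):Q] = 4 = [Q(√191, √257):Q], so Q(γ) = Q(√191, √257).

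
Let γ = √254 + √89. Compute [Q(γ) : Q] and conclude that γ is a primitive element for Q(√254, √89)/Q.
[Q(γ) : Q] = 4 (equivalently, Q(γ) = Q(√254, √89))

Obviously Q(γ) ⊆ Q(√254, √89), and [Q(√254, √89):Q] = 4 (since 254, 89 are distinct squarefree integers > 1 with 22606 not a perfect square). To show equality we compute the minimal polynomial of γ. From γ = √254 + √89: γ^2 = 254 + 2√(22606) + 89 = 343 + 2√(22606), so γ^2 - 343 = 2√(22606); squaring, (γ^2 - 343)^2 = 4·22606, i.e. γ^4 - 686γ^2 + 117649 - 90424 = 0, i.e. γ^4 - 686γ^2 + 27225 = 0. So γ is a root of x^4 - 686x^2 + 27225. This polynomial is irreducible over Q: it has no rational root (each ±√254 ± √89 is irrational), and any factorization into two quadratics over Q would force √(22606) ∈ Q (pairing opposite roots) or √254, √89 ∈ Q (other pairings), all impossible. Hence [Q(γ):Q] = 4 = [Q(√254, √89):Q], so Q(γ) = Q(√254, √89).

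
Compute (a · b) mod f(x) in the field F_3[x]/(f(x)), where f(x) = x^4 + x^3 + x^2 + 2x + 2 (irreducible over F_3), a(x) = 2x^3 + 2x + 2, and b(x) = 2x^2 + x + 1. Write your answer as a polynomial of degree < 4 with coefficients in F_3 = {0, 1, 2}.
a · b ≡ x^3 (mod f(x))

Multiply in F_3[x]: a(x)·b(x) = (2x^3 + 2x + 2)·(2x^2 + x + 1) = x^5 + 2x^4 + x + 2. This has degree ≥ 4, so divide by f(x) over F_3: x^5 + 2x^4 + x + 2 = (x + 1)·(x^4 + x^3 + x^2 + 2x + 2) + (x^3). Hence a·b ≡ x^3 (mod f). (F_3[x]/(f) is a field with 3^4 = 81 elements since f is irreducible of degree 4.)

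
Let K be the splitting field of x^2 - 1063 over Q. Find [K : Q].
[K : Q] = 2

f(x) = x^2 - 1063 factors as (x - √1063)(x + √1063). The splitting field is K = Q(√1063). Since 1063 is squarefree and > 1, it is not a perfect square, so x^2 - 1063 is irreducible over Q and [Q(√1063) : Q] = 2. Hence [K : Q] = 2.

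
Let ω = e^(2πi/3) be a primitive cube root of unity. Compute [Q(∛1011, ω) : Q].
[Q(∛1011, ω) : Q] = 6

[Q(∛1011):Q] = 3 (min poly x^3 - 1011, irreducible since 1011 is not a perfect cube). [Q(ω):Q] = 2 (min poly x^2 + x + 1). Since Q(∛1011) ⊂ R and ω ∉ R, we have ω ∉ Q(∛1011), so x^2 + x + 1 remains irreducible over Q(∛1011) and [Q(∛1011, ω) : Q(∛1011)] = 2. By the tower law, [Q(∛1011, ω) : Q] = 3 · 2 = 6. (In fact Q(∛1011, ω) is the splitting field of x^3 - 1011 over Q.)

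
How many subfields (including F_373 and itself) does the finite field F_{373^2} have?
F_{373^2} has 2 subfields

The subfields of F_{p^n} are exactly the fields F_{p^d} for d | n (each is the fixed field of the unique index-d subgroup of Gal(F_{p^n}/F_p) ≅ Z/nZ). The divisors of n = 2 are {1, 2}, giving 2 subfields: F_{373^1}, F_{373^2}.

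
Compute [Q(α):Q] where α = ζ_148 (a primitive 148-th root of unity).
[Q(α):Q] = 72

The minimal polynomial of ζ_148 over Q is the 148-th cyclotomic polynomial Φ_148(x), which is irreducible over Q and has degree φ(148) = 72. Hence [Q(α):Q] = φ(148) = 72.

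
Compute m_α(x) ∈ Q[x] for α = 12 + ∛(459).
m_α(x) = x^3 - 36x^2 + 432x - 2187

Set β = α - 12 = ∛(459), so β^3 = 459. Then (α - 12)^3 - 459 = 0, i.e. α is a root of g(x) = (x - 12)^3 - 459 = x^3 - 36x^2 + 432x - 2187. Since g(x) = h(x - 12) where h(x) = x^3 - 459, and h is irreducible over Q (because 459 is not a perfect cube, so h has no rational root, and a monic cubic with no rational root is irreducible), g is also irreducible (irreducibility is preserved under the substitution x → x - 12). Hence m_α(x) = x^3 - 36x^2 + 432x - 2187.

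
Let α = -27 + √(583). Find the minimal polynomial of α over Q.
m_α(x) = x^2 + 54x + 146

From α + 27 = √(583), squaring gives (α + 27)^2 = 583, i.e. α^2 + 54α + 729 = 583, so α^2 + 54α + 146 = 0. The discriminant of x^2 + 54x + 146 is (54)^2 - 4·(146) = 2916 - 584 = 2332, and 4·(583) is not a perfect square in Q since 583 is squarefree and ≠ 1. Hence x^2 + 54x + 146 is irreducible over Q and is the minimal polynomial of α.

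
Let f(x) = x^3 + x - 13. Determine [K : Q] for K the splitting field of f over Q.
[K : Q] = 6

By the rational root test, any rational root of the monic integer polynomial f(x) = x^3 + x - 13 must be an integer dividing the constant term -13, i.e. one of ±{1, 13}. Evaluating: f(1) = -11, f(-1) = -15, f(13) = 2197, f(-13) = -2223; none is 0, so f has no rational root and is therefore irreducible over Q (a cubic with no linear factor over a field is irreducible). For an irreducible cubic, the Galois group is A_3 or S_3 according as the discriminant disc(f) = -4a^3 - 27b^2 = -4·(1)^3 - 27·(-13)^2 = -4567 is or is not a square in Q. Here disc(f) = -4567 is not a perfect square in Q, so the Galois group of f over Q is not contained in A_3 and must be all of S_3. The splitting field has degree |S_3| = 6 over Q, so [K : Q] = 6.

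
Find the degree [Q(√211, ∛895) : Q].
[Q(√211, ∛895) : Q] = 6

Let L = Q(√211, ∛895). Since Q(√211) ⊂ L and [Q(√211):Q] = 2, the tower law gives 2 | [L:Q]. Likewise Q(∛895) ⊂ L with [Q(∛895):Q] = 3 (because 895 is not a perfect cube), so 3 | [L:Q]. As gcd(2,3) = 1, [L:Q] is divisible by 6. Conversely L is generated over Q by √211 and ∛895, so [L:Q] ≤ 2·3 = 6. Therefore [Q(√211, ∛895) : Q] = 6.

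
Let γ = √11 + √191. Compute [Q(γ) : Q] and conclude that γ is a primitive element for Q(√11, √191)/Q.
[Q(γ) : Q] = 4 (equivalently, Q(γ) = Q(√11, √191))

Obviously Q(γ) ⊆ Q(√11, √191), and [Q(√11, √191):Q] = 4 (since 11, 191 are distinct squarefree integers > 1 with 2101 not a perfect square). To show equality we compute the minimal polynomial of γ. From γ = √11 + √191: γ^2 = 11 + 2√(2101) + 191 = 202 + 2√(2101), so γ^2 - 202 = 2√(2101); squaring, (γ^2 - 202)^2 = 4·2101, i.e. γ^4 - 404γ^2 + 40804 - 8404 = 0, i.e. γ^4 - 404γ^2 + 32400 = 0. So γ is a root of x^4 - 404x^2 + 32400. This polynomial is irreducible over Q: it has no rational root (each ±√11 ± √191 is irrational), and any factorization into two quadratics over Q would force √(2101) ∈ Q (pairing opposite roots) or √11, √191 ∈ Q (other pairings), all impossible. Hence [Q(γ):Q] = 4 = [Q(√11, √191):Q], so Q(γ) = Q(√11, √191).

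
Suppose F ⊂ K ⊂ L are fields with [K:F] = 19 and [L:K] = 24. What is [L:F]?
[L:F] = 456

The tower law says that for any tower of field extensions F ⊂ K ⊂ L with finite degrees, [L:F] = [L:K] · [K:F]. Here this gives [L:F] = 24 · 19 = 456.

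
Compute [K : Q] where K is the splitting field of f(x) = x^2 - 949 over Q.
[K : Q] = 2

f(x) = x^2 - 949 factors as (x - √949)(x + √949). The splitting field is K = Q(√949). Since 949 is squarefree and > 1, it is not a perfect square, so x^2 - 949 is irreducible over Q and [Q(√949) : Q] = 2. Hence [K : Q] = 2.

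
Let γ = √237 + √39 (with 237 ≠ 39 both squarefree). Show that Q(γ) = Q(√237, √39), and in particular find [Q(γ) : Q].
[Q(γ) : Q] = 4 (equivalently, Q(γ) = Q(√237, √39))

Obviously Q(γ) ⊆ Q(√237, √39), and [Q(√237, √39):Q] = 4 (since 237, 39 are distinct squarefree integers > 1 with 9243 not a perfect square). To show equality we compute the minimal polynomial of γ. From γ = √237 + √39: γ^2 = 237 + 2√(9243) + 39 = 276 + 2√(9243), so γ^2 - 276 = 2√(9243); squaring, (γ^2 - 276)^2 = 4·9243, i.e. γ^4 - 552γ^2 + 76176 - 36972 = 0, i.e. γ^4 - 552γ^2 + 39204 = 0. So γ is a root of x^4 - 552x^2 + 39204. This polynomial is irreducible over Q: it has no rational root (each ±√237 ± √39 is irrational), and any factorization into two quadratics over Q would force √(9243) ∈ Q (pairing opposite roots) or √237, √39 ∈ Q (other pairings), all impossible. Hence [Q(γ):Q] = 4 = [Q(√237, √39):Q], so Q(γ) = Q(√237, √39).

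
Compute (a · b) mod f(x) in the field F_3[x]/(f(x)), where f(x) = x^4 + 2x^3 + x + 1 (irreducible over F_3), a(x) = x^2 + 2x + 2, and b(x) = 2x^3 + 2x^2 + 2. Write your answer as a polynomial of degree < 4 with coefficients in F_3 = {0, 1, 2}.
a · b ≡ x^3 + x^2 + 2 (mod f(x))

Multiply in F_3[x]: a(x)·b(x) = (x^2 + 2x + 2)·(2x^3 + 2x^2 + 2) = 2x^5 + 2x^3 + x + 1. This has degree ≥ 4, so divide by f(x) over F_3: 2x^5 + 2x^3 + x + 1 = (2x + 2)·(x^4 + 2x^3 + x + 1) + (x^3 + x^2 + 2). Hence a·b ≡ x^3 + x^2 + 2 (mod f). (F_3[x]/(f) is a field with 3^4 = 81 elements since f is irreducible of degree 4.)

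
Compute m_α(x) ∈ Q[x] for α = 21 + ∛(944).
m_α(x) = x^3 - 63x^2 + 1323x - 10205

Set β = α - 21 = ∛(944), so β^3 = 944. Then (α - 21)^3 - 944 = 0, i.e. α is a root of g(x) = (x - 21)^3 - 944 = x^3 - 63x^2 + 1323x - 10205. Since g(x) = h(x - 21) where h(x) = x^3 - 944, and h is irreducible over Q (because 944 is not a perfect cube, so h has no rational root, and a monic cubic with no rational root is irreducible), g is also irreducible (irreducibility is preserved under the substitution x → x - 21). Hence m_α(x) = x^3 - 63x^2 + 1323x - 10205.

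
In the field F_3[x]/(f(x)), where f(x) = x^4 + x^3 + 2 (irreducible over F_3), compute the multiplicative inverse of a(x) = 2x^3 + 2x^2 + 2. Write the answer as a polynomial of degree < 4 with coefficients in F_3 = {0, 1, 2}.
a(x)^(-1) ≡ x^3 + 2 (mod f(x))

Since f is irreducible over F_3, F_3[x]/(f) is a field and a(x) ≠ 0 has an inverse. Apply the extended Euclidean algorithm to f(x) and a(x) in F_3[x]: f(x) = (2x)·a(x) + (2x + 2);  a(x) = (x^2)·(2x + 2) + (2). The last nonzero remainder is the constant 2 = gcd(f, a) in F_3. Back-substituting through the division chain expresses 2 = s(x)·a(x) + t(x)·f(x) with s(x) ≡ 2x^3 + 1 (mod f), so (2x^3 + 1)·a(x) ≡ 2 (mod f). Multiplying by 2^(-1) ≡ 2 in F_3 gives a(x)^(-1) ≡ 2·(2x^3 + 1) ≡ x^3 + 2 (mod f). Check: (2x^3 + 2x^2 + 2)·(x^3 + 2) = 2x^6 + 2x^5 + x^2 + 1 ≡ 1 (mod x^4 + x^3 + 2).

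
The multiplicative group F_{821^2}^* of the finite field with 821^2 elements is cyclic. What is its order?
|F_{821^2}^*| = 674040

F_{821^2} has 821^2 = 674041 elements; its multiplicative group consists of all nonzero elements, so |F_{821^2}^*| = 674041 - 1 = 674040. (It is cyclic since any finite subgroup of the multiplicative group of a field is cyclic.)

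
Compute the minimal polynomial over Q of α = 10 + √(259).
m_α(x) = x^2 - 20x - 159

From α - 10 = √(259), squaring gives (α - 10)^2 = 259, i.e. α^2 - 20α + 100 = 259, so α^2 - 20α - 159 = 0. The discriminant of x^2 - 20x - 159 is (-20)^2 - 4·(-159) = 400 + 636 = 1036, and 4·(259) is not a perfect square in Q since 259 is squarefree and ≠ 1. Hence x^2 - 20x - 159 is irreducible over Q and is the minimal polynomial of α.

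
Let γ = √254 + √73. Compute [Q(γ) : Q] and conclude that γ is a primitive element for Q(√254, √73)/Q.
[Q(γ) : Q] = 4 (equivalently, Q(γ) = Q(√254, √73))

Obviously Q(γ) ⊆ Q(√254, √73), and [Q(√254, √73):Q] = 4 (since 254, 73 are distinct squarefree integers > 1 with 18542 not a perfect square). To show equality we compute the minimal polynomial of γ. From γ = √254 + √73: γ^2 = 254 + 2√(18542) + 73 = 327 + 2√(18542), so γ^2 - 327 = 2√(18542); squaring, (γ^2 - 327)^2 = 4·18542, i.e. γ^4 - 654γ^2 + 106929 - 74168 = 0, i.e. γ^4 - 654γ^2 + 32761 = 0. So γ is a root of x^4 - 654x^2 + 32761. This polynomial is irreducible over Q: it has no rational root (each ±√254 ± √73 is irrational), and any factorization into two quadratics over Q would force √(18542) ∈ Q (pairing opposite roots) or √254, √73 ∈ Q (other pairings), all impossible. Hence [Q(γ):Q] = 4 = [Q(√254, √73):Q], so Q(γ) = Q(√254, √73).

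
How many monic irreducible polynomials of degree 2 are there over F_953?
There are 453628 monic irreducible polynomials of degree 2 over F_953

Each element of F_{953^2} that lies in no proper subfield is a root of exactly one monic irreducible of degree 2 over F_953, and each such polynomial has 2 distinct roots in F_{953^2}. By Möbius inversion the count is N_953(2) = (1/2) Σ_{d|2} μ(2/d) · 953^d = (1/2)(μ(2)·953^1 + μ(1)·953^2) = 907256/2 = 453628.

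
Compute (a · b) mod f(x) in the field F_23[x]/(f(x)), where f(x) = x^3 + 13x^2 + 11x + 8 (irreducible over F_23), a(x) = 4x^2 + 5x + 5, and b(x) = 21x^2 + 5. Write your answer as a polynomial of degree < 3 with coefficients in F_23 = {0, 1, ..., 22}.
a · b ≡ 3x^2 + 21x + 9 (mod f(x))

Multiply in F_23[x]: a(x)·b(x) = (4x^2 + 5x + 5)·(21x^2 + 5) = 15x^4 + 13x^3 + 10x^2 + 2x + 2. This has degree ≥ 3, so divide by f(x) over F_23: 15x^4 + 13x^3 + 10x^2 + 2x + 2 = (15x + 2)·(x^3 + 13x^2 + 11x + 8) + (3x^2 + 21x + 9). Hence a·b ≡ 3x^2 + 21x + 9 (mod f). (F_23[x]/(f) is a field with 23^3 = 12167 elements since f is irreducible of degree 3.)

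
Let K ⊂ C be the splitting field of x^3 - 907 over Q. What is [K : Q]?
[K : Q] = 6

The roots of x^3 - 907 are ∛907, ω∛907, ω^2∛907 where ω = e^(2πi/3) is a primitive cube root of unity, so K = Q(∛907, ω). Now [Q(∛907):Q] = 3 (since 907 is not a perfect cube, x^3 - 907 is irreducible) and [Q(ω):Q] = 2. Both 2 and 3 divide [K:Q], and [K:Q] ≤ 3·2 = 6, so [K:Q] = 6. (Equivalently: Q(∛907) ⊂ R but ω ∉ R, so [K : Q(∛907)] = 2.)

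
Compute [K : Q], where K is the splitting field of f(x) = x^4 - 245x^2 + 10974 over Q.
[K : Q] = 4

Solving the quadratic in x^2: x^2 = (245 ± √(245^2 - 4·10974))/2 = (245 ± √16129)/2 = (245 ± 127)/2, giving x^2 = 186 or x^2 = 59. So f(x) = (x^2 - 186)(x^2 - 59) and the roots of f are ±√186, ±√59. Hence the splitting field is K = Q(√186, √59). Since 186 and 59 are distinct squarefree integers > 1, their product 10974 is not a perfect square, so √59 ∉ Q(√186). By the tower law [K:Q] = [Q(√186,√59):Q(√186)] · [Q(√186):Q] = 2 · 2 = 4.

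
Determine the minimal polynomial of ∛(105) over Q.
m_α(x) = x^3 - 105

α satisfies α^3 = 105, so x^3 - 105 annihilates α. By the rational root test, a rational root p/q (in lowest terms) of x^3 - 105 would satisfy p^3 = 105 q^3, forcing q = 1 and p^3 = 105; but 105 is not a perfect cube, contradiction. A monic cubic over Q with no rational root is irreducible (any nontrivial factorization would include a linear factor). Hence x^3 - 105 is the minimal polynomial of α, and in particular [Q(α):Q] = 3.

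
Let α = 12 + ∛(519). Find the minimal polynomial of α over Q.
m_α(x) = x^3 - 36x^2 + 432x - 2247

Set β = α - 12 = ∛(519), so β^3 = 519. Then (α - 12)^3 - 519 = 0, i.e. α is a root of g(x) = (x - 12)^3 - 519 = x^3 - 36x^2 + 432x - 2247. Since g(x) = h(x - 12) where h(x) = x^3 - 519, and h is irreducible over Q (because 519 is not a perfect cube, so h has no rational root, and a monic cubic with no rational root is irreducible), g is also irreducible (irreducibility is preserved under the substitution x → x - 12). Hence m_α(x) = x^3 - 36x^2 + 432x - 2247.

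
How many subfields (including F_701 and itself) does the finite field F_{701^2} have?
F_{701^2} has 2 subfields

The subfields of F_{p^n} are exactly the fields F_{p^d} for d | n (each is the fixed field of the unique index-d subgroup of Gal(F_{p^n}/F_p) ≅ Z/nZ). The divisors of n = 2 are {1, 2}, giving 2 subfields: F_{701^1}, F_{701^2}.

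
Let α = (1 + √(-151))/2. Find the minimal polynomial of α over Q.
m_α(x) = x^2 - x + 38

From 2α - 1 = √(-151), squaring gives (2α - 1)^2 = -151, i.e. 4α^2 - 4α + 1 = -151, so α^2 - α + (1 + 151)/4 = 0. Since -151 ≡ 1 (mod 4), (1 + 151)/4 = 38 ∈ Z. The polynomial x^2 - x + 38 has discriminant 1 - 4·(38) = -151, which is not a perfect square in Q (d = -151 is squarefree and ≠ 1), so x^2 - x + 38 is irreducible over Q. It is the minimal polynomial of α.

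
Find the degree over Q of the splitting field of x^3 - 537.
[K : Q] = 6

The roots of x^3 - 537 are ∛537, ω∛537, ω^2∛537 where ω = e^(2πi/3) is a primitive cube root of unity, so K = Q(∛537, ω). Now [Q(∛537):Q] = 3 (since 537 is not a perfect cube, x^3 - 537 is irreducible) and [Q(ω):Q] = 2. Both 2 and 3 divide [K:Q], and [K:Q] ≤ 3·2 = 6, so [K:Q] = 6. (Equivalently: Q(∛537) ⊂ R but ω ∉ R, so [K : Q(∛537)] = 2.)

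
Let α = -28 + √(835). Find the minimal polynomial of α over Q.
m_α(x) = x^2 + 56x - 51

From α + 28 = √(835), squaring gives (α + 28)^2 = 835, i.e. α^2 + 56α + 784 = 835, so α^2 + 56α - 51 = 0. The discriminant of x^2 + 56x - 51 is (56)^2 - 4·(-51) = 3136 + 204 = 3340, and 4·(835) is not a perfect square in Q since 835 is squarefree and ≠ 1. Hence x^2 + 56x - 51 is irreducible over Q and is the minimal polynomial of α.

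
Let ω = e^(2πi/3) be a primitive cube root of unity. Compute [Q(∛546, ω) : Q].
[Q(∛546, ω) : Q] = 6

[Q(∛546):Q] = 3 (min poly x^3 - 546, irreducible since 546 is not a perfect cube). [Q(ω):Q] = 2 (min poly x^2 + x + 1). Since Q(∛546) ⊂ R and ω ∉ R, we have ω ∉ Q(∛546), so x^2 + x + 1 remains irreducible over Q(∛546) and [Q(∛546, ω) : Q(∛546)] = 2. By the tower law, [Q(∛546, ω) : Q] = 3 · 2 = 6. (In fact Q(∛546, ω) is the splitting field of x^3 - 546 over Q.)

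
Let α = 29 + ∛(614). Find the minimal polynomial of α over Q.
m_α(x) = x^3 - 87x^2 + 2523x - 25003

Set β = α - 29 = ∛(614), so β^3 = 614. Then (α - 29)^3 - 614 = 0, i.e. α is a root of g(x) = (x - 29)^3 - 614 = x^3 - 87x^2 + 2523x - 25003. Since g(x) = h(x - 29) where h(x) = x^3 - 614, and h is irreducible over Q (because 614 is not a perfect cube, so h has no rational root, and a monic cubic with no rational root is irreducible), g is also irreducible (irreducibility is preserved under the substitution x → x - 29). Hence m_α(x) = x^3 - 87x^2 + 2523x - 25003.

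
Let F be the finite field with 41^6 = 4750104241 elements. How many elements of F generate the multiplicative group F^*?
There are φ(4750104240) = 1083124224 primitive elements

F_q^* is cyclic of order q - 1 = 4750104240. A cyclic group of order m has exactly φ(m) generators. Here m = 4750104240 = 2^4 · 3^2 · 5 · 7 · 547 · 1723, so the number of primitive elements is φ(4750104240) = 1083124224.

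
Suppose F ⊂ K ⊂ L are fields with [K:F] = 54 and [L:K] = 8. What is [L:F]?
[L:F] = 432

The tower law says that for any tower of field extensions F ⊂ K ⊂ L with finite degrees, [L:F] = [L:K] · [K:F]. Here this gives [L:F] = 8 · 54 = 432.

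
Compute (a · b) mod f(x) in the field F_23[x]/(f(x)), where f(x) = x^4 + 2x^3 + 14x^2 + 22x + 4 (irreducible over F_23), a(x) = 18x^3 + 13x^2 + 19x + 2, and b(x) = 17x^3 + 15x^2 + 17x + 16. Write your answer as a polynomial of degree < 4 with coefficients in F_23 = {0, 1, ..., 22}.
a · b ≡ 18x^3 + 16x^2 + 19x + 1 (mod f(x))

Multiply in F_23[x]: a(x)·b(x) = (18x^3 + 13x^2 + 19x + 2)·(17x^3 + 15x^2 + 17x + 16) = 7x^6 + 8x^5 + 19x^4 + 9x^2 + 16x + 9. This has degree ≥ 4, so divide by f(x) over F_23: 7x^6 + 8x^5 + 19x^4 + 9x^2 + 16x + 9 = (7x^2 + 17x + 2)·(x^4 + 2x^3 + 14x^2 + 22x + 4) + (18x^3 + 16x^2 + 19x + 1). Hence a·b ≡ 18x^3 + 16x^2 + 19x + 1 (mod f). (F_23[x]/(f) is a field with 23^4 = 279841 elements since f is irreducible of degree 4.)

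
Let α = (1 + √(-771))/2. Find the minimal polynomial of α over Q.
m_α(x) = x^2 - x + 193

From 2α - 1 = √(-771), squaring gives (2α - 1)^2 = -771, i.e. 4α^2 - 4α + 1 = -771, so α^2 - α + (1 + 771)/4 = 0. Since -771 ≡ 1 (mod 4), (1 + 771)/4 = 193 ∈ Z. The polynomial x^2 - x + 193 has discriminant 1 - 4·(193) = -771, which is not a perfect square in Q (d = -771 is squarefree and ≠ 1), so x^2 - x + 193 is irreducible over Q. It is the minimal polynomial of α.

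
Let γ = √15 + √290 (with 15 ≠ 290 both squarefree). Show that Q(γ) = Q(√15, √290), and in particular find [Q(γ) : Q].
[Q(γ) : Q] = 4 (equivalently, Q(γ) = Q(√15, √290))

Obviously Q(γ) ⊆ Q(√15, √290), and [Q(√15, √290):Q] = 4 (since 15, 290 are distinct squarefree integers > 1 with 4350 not a perfect square). To show equality we compute the minimal polynomial of γ. From γ = √15 + √290: γ^2 = 15 + 2√(4350) + 290 = 305 + 2√(4350), so γ^2 - 305 = 2√(4350); squaring, (γ^2 - 305)^2 = 4·4350, i.e. γ^4 - 610γ^2 + 93025 - 17400 = 0, i.e. γ^4 - 610γ^2 + 75625 = 0. So γ is a root of x^4 - 610x^2 + 75625. This polynomial is irreducible over Q: it has no rational root (each ±√15 ± √290 is irrational), and any factorization into two quadratics over Q would force √(4350) ∈ Q (pairing opposite roots) or √15, √290 ∈ Q (other pairings), all impossible. Hence [Q(γ):Q] = 4 = [Q(√15, √290):Q], so Q(γ) = Q(√15, √290).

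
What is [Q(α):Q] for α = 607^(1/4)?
[Q(α):Q] = 4

α is a root of x^4 - 607. By Eisenstein's criterion at the prime p = 607 (which divides the constant term 607 but p^2 = 368449 does not, since 607 is squarefree), x^4 - 607 is irreducible over Q. Hence [Q(α):Q] = 4.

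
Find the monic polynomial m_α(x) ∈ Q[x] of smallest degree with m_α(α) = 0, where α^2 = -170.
m_α(x) = x^2 + 170

α satisfies α^2 + 170 = 0, so x^2 + 170 annihilates α. Since d = -170 is squarefree and ≠ 1, it is not a perfect square in Q, so x^2 + 170 has no rational root and is therefore irreducible over Q (a degree-2 polynomial over a field is irreducible iff it has no root). Hence m_α(x) = x^2 + 170.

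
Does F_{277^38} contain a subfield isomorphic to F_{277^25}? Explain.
No: F_{277^25} is not a subfield of F_{277^38}

F_{p^m} embeds in F_{p^n} iff m | n. Here 25 ∤ 38 (since 38 = 1·25 + 13 with remainder 13 ≠ 0), so F_{277^25} is not a subfield of F_{277^38}. Equivalently: if it were, the tower law would give 25 = [F_{277^25}:F_277] dividing [F_{277^38}:F_277] = 38, contradiction.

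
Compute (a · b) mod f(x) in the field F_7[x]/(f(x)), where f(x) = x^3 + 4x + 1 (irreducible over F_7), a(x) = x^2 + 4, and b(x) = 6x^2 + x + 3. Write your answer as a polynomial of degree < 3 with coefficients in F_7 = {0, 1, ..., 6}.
a · b ≡ 3x^2 + x + 4 (mod f(x))

Multiply in F_7[x]: a(x)·b(x) = (x^2 + 4)·(6x^2 + x + 3) = 6x^4 + x^3 + 6x^2 + 4x + 5. This has degree ≥ 3, so divide by f(x) over F_7: 6x^4 + x^3 + 6x^2 + 4x + 5 = (6x + 1)·(x^3 + 4x + 1) + (3x^2 + x + 4). Hence a·b ≡ 3x^2 + x + 4 (mod f). (F_7[x]/(f) is a field with 7^3 = 343 elements since f is irreducible of degree 3.)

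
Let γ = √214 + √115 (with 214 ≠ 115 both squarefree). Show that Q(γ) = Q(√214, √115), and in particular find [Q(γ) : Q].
[Q(γ) : Q] = 4 (equivalently, Q(γ) = Q(√214, √115))

Obviously Q(γ) ⊆ Q(√214, √115), and [Q(√214, √115):Q] = 4 (since 214, 115 are distinct squarefree integers > 1 with 24610 not a perfect square). To show equality we compute the minimal polynomial of γ. From γ = √214 + √115: γ^2 = 214 + 2√(24610) + 115 = 329 + 2√(24610), so γ^2 - 329 = 2√(24610); squaring, (γ^2 - 329)^2 = 4·24610, i.e. γ^4 - 658γ^2 + 108241 - 98440 = 0, i.e. γ^4 - 658γ^2 + 9801 = 0. So γ is a root of x^4 - 658x^2 + 9801. This polynomial is irreducible over Q: it has no rational root (each ±√214 ± √115 is irrational), and any factorization into two quadratics over Q would force √(24610) ∈ Q (pairing opposite roots) or √214, √115 ∈ Q (other pairings), all impossible. Hence [Q(γ):Q] = 4 = [Q(√214, √115):Q], so Q(γ) = Q(√214, √115).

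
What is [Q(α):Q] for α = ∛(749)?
[Q(α):Q] = 3

The minimal polynomial of α is x^3 - 749, irreducible over Q since 749 is not a perfect cube (so x^3 - 749 has no rational root). Hence [Q(α):Q] = deg(m_α) = 3.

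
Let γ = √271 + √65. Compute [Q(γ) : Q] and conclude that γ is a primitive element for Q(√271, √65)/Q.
[Q(γ) : Q] = 4 (equivalently, Q(γ) = Q(√271, √65))

Obviously Q(γ) ⊆ Q(√271, √65), and [Q(√271, √65):Q] = 4 (since 271, 65 are distinct squarefree integers > 1 with 17615 not a perfect square). To show equality we compute the minimal polynomial of γ. From γ = √271 + √65: γ^2 = 271 + 2√(17615) + 65 = 336 + 2√(17615), so γ^2 - 336 = 2√(17615); squaring, (γ^2 - 336)^2 = 4·17615, i.e. γ^4 - 672γ^2 + 112896 - 70460 = 0, i.e. γ^4 - 672γ^2 + 42436 = 0. So γ is a root of x^4 - 672x^2 + 42436. This polynomial is irreducible over Q: it has no rational root (each ±√271 ± √65 is irrational), and any factorization into two quadratics over Q would force √(17615) ∈ Q (pairing opposite roots) or √271, √65 ∈ Q (other pairings), all impossible. Hence [Q(γ):Q] = 4 = [Q(√271, √65):Q], so Q(γ) = Q(√271, √65).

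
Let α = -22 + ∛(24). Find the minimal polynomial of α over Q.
m_α(x) = x^3 + 66x^2 + 1452x + 10624

Set β = α + 22 = ∛(24), so β^3 = 24. Then (α + 22)^3 - 24 = 0, i.e. α is a root of g(x) = (x + 22)^3 - 24 = x^3 + 66x^2 + 1452x + 10624. Since g(x) = h(x + 22) where h(x) = x^3 - 24, and h is irreducible over Q (because 24 is not a perfect cube, so h has no rational root, and a monic cubic with no rational root is irreducible), g is also irreducible (irreducibility is preserved under the substitution x → x + 22). Hence m_α(x) = x^3 + 66x^2 + 1452x + 10624.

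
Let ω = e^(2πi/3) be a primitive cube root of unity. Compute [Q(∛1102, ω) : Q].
[Q(∛1102, ω) : Q] = 6

[Q(∛1102):Q] = 3 (min poly x^3 - 1102, irreducible since 1102 is not a perfect cube). [Q(ω):Q] = 2 (min poly x^2 + x + 1). Since Q(∛1102) ⊂ R and ω ∉ R, we have ω ∉ Q(∛1102), so x^2 + x + 1 remains irreducible over Q(∛1102) and [Q(∛1102, ω) : Q(∛1102)] = 2. By the tower law, [Q(∛1102, ω) : Q] = 3 · 2 = 6. (In fact Q(∛1102, ω) is the splitting field of x^3 - 1102 over Q.)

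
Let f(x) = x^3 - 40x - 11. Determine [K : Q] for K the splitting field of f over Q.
[K : Q] = 6

By the rational root test, any rational root of the monic integer polynomial f(x) = x^3 - 40x - 11 must be an integer dividing the constant term -11, i.e. one of ±{1, 11}. Evaluating: f(1) = -50, f(-1) = 28, f(11) = 880, f(-11) = -902; none is 0, so f has no rational root and is therefore irreducible over Q (a cubic with no linear factor over a field is irreducible). For an irreducible cubic, the Galois group is A_3 or S_3 according as the discriminant disc(f) = -4a^3 - 27b^2 = -4·(-40)^3 - 27·(-11)^2 = 252733 is or is not a square in Q. Here disc(f) = 252733 is not a perfect square in Q, so the Galois group of f over Q is not contained in A_3 and must be all of S_3. The splitting field has degree |S_3| = 6 over Q, so [K : Q] = 6.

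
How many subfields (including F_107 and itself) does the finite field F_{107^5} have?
F_{107^5} has 2 subfields

The subfields of F_{p^n} are exactly the fields F_{p^d} for d | n (each is the fixed field of the unique index-d subgroup of Gal(F_{p^n}/F_p) ≅ Z/nZ). The divisors of n = 5 are {1, 5}, giving 2 subfields: F_{107^1}, F_{107^5}.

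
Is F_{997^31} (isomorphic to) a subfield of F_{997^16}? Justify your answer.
No: F_{997^31} is not a subfield of F_{997^16}

F_{p^m} embeds in F_{p^n} iff m | n. Here 31 ∤ 16 (since 16 = 0·31 + 16 with remainder 16 ≠ 0), so F_{997^31} is not a subfield of F_{997^16}. Equivalently: if it were, the tower law would give 31 = [F_{997^31}:F_997] dividing [F_{997^16}:F_997] = 16, contradiction.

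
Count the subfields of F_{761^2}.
F_{761^2} has 2 subfields

The subfields of F_{p^n} are exactly the fields F_{p^d} for d | n (each is the fixed field of the unique index-d subgroup of Gal(F_{p^n}/F_p) ≅ Z/nZ). The divisors of n = 2 are {1, 2}, giving 2 subfields: F_{761^1}, F_{761^2}.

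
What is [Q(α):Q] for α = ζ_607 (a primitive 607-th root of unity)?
[Q(α):Q] = 606

The minimal polynomial of ζ_607 over Q is the 607-th cyclotomic polynomial Φ_607(x), which is irreducible over Q and has degree φ(607) = 606. Hence [Q(α):Q] = φ(607) = 606.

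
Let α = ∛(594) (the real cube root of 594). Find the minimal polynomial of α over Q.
m_α(x) = x^3 - 594

α satisfies α^3 = 594, so x^3 - 594 annihilates α. By the rational root test, a rational root p/q (in lowest terms) of x^3 - 594 would satisfy p^3 = 594 q^3, forcing q = 1 and p^3 = 594; but 594 is not a perfect cube, contradiction. A monic cubic over Q with no rational root is irreducible (any nontrivial factorization would include a linear factor). Hence x^3 - 594 is the minimal polynomial of α, and in particular [Q(α):Q] = 3.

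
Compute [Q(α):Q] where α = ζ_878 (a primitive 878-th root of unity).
[Q(α):Q] = 438

The minimal polynomial of ζ_878 over Q is the 878-th cyclotomic polynomial Φ_878(x), which is irreducible over Q and has degree φ(878) = 438. Hence [Q(α):Q] = φ(878) = 438.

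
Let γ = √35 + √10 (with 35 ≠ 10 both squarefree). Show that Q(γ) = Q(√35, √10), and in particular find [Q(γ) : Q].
[Q(γ) : Q] = 4 (equivalently, Q(γ) = Q(√35, √10))

Obviously Q(γ) ⊆ Q(√35, √10), and [Q(√35, √10):Q] = 4 (since 35, 10 are distinct squarefree integers > 1 with 350 not a perfect square). To show equality we compute the minimal polynomial of γ. From γ = √35 + √10: γ^2 = 35 + 2√(350) + 10 = 45 + 2√(350), so γ^2 - 45 = 2√(350); squaring, (γ^2 - 45)^2 = 4·350, i.e. γ^4 - 90γ^2 + 2025 - 1400 = 0, i.e. γ^4 - 90γ^2 + 625 = 0. So γ is a root of x^4 - 90x^2 + 625. This polynomial is irreducible over Q: it has no rational root (each ±√35 ± √10 is irrational), and any factorization into two quadratics over Q would force √(350) ∈ Q (pairing opposite roots) or √35, √10 ∈ Q (other pairings), all impossible. Hence [Q(γ):Q] = 4 = [Q(√35, √10):Q], so Q(γ) = Q(√35, √10).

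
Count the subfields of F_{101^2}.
F_{101^2} has 2 subfields

The subfields of F_{p^n} are exactly the fields F_{p^d} for d | n (each is the fixed field of the unique index-d subgroup of Gal(F_{p^n}/F_p) ≅ Z/nZ). The divisors of n = 2 are {1, 2}, giving 2 subfields: F_{101^1}, F_{101^2}.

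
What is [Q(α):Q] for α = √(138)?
[Q(α):Q] = 2

[Q(α):Q] equals the degree of the minimal polynomial of α. Here α^2 = 138 and x^2 - 138 is irreducible (d = 138 is squarefree, ≠ 1, hence not a square), so deg(m_α) = 2. Thus [Q(α):Q] = 2.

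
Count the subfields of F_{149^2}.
F_{149^2} has 2 subfields

The subfields of F_{p^n} are exactly the fields F_{p^d} for d | n (each is the fixed field of the unique index-d subgroup of Gal(F_{p^n}/F_p) ≅ Z/nZ). The divisors of n = 2 are {1, 2}, giving 2 subfields: F_{149^1}, F_{149^2}.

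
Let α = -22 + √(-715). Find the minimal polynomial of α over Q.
m_α(x) = x^2 + 44x + 1199

From α + 22 = √(-715), squaring gives (α + 22)^2 = -715, i.e. α^2 + 44α + 484 = -715, so α^2 + 44α + 1199 = 0. The discriminant of x^2 + 44x + 1199 is (44)^2 - 4·(1199) = 1936 - 4796 = -2860, and 4·(-715) is not a perfect square in Q since -715 is squarefree and ≠ 1. Hence x^2 + 44x + 1199 is irreducible over Q and is the minimal polynomial of α.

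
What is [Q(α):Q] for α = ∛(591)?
[Q(α):Q] = 3

The minimal polynomial of α is x^3 - 591, irreducible over Q since 591 is not a perfect cube (so x^3 - 591 has no rational root). Hence [Q(α):Q] = deg(m_α) = 3.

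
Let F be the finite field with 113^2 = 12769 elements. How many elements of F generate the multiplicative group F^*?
There are φ(12768) = 3456 primitive elements

F_q^* is cyclic of order q - 1 = 12768. A cyclic group of order m has exactly φ(m) generators. Here m = 12768 = 2^5 · 3 · 7 · 19, so the number of primitive elements is φ(12768) = 3456.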